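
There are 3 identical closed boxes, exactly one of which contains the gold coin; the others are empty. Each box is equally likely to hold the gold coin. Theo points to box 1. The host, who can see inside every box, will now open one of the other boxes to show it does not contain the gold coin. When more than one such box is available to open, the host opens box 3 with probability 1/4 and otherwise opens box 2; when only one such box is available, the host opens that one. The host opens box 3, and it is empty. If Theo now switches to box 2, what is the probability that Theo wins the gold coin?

4/5

Consider each possible location of the gold coin in turn.
If it is in box 1 (prior 1/3): box 3 is available, opened with probability 1/4; weight (1/3)·(1/4) = 1/12.
If it is in box 2 (prior 1/3): only box 3 is available, probability 1; weight (1/3)·1 = 1/3.
If it is in box 3 (prior 1/3): the host opened box 3, so this case is ruled out; weight (1/3)·0 = 0.
The weights sum to 5/12.
So P(the gold coin in box 2 | the host opened box 3) = (1/3) / (5/12) = 4/5.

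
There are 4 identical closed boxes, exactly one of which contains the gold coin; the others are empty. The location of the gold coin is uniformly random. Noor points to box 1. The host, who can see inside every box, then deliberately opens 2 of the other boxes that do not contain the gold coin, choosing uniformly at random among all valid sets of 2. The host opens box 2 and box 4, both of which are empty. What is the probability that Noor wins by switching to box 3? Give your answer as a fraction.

Consider each possible location of the gold coin in turn.
If it is in box 1 (prior 1/4): the host has 3 equally likely choices, so probability 1/3; weight (1/4)·(1/3) = 1/12.
If it is in either of boxes 2 and 4 (prior 1/4 each): that box was opened and seen not to hold the prize — ruled out; weight (1/4)·0 = 0 each.
If it is in box 3 (prior 1/4): the host has no choice, probability 1; weight (1/4)·1 = 1/4.
The weights sum to 1/3.
So P(the gold coin in box 3 | the host opened box 2 and box 4) = (1/4) / (1/3) = 3/4.

3/4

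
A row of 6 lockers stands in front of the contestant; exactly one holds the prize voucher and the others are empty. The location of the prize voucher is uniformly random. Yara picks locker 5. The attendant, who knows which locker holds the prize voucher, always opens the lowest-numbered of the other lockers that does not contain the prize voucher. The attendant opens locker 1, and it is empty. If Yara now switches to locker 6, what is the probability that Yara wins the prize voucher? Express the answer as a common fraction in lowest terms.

Apply Bayes' rule, conditioning on where the prize voucher actually is.
If it is in locker 1 (prior 1/6): the attendant opened locker 1, so this case is ruled out; weight (1/6)·0 = 0.
If it is in any of lockers 2, 3, 4, 5, and 6 (prior 1/6 each): locker 1 is the lowest-numbered option available, probability 1; weight (1/6)·1 = 1/6 each.
The weights sum to 5/6.
So P(the prize voucher in locker 6 | the attendant opened locker 1) = (1/6) / (5/6) = 1/5.

1/5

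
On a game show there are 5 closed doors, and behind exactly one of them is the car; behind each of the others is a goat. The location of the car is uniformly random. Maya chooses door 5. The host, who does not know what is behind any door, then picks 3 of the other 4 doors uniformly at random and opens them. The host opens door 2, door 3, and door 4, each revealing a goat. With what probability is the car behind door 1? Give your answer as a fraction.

Apply Bayes' rule, conditioning on where the car actually is.
If it is behind either of doors 1 and 5 (prior 1/5 each): the host picks exactly this set with probability 1/4 regardless, and none is the prize; weight (1/5)·(1/4) = 1/20 each.
If it is behind any of doors 2, 3, and 4 (prior 1/5 each): that door was opened and seen not to hold the prize — ruled out; weight (1/5)·0 = 0 each.
The weights sum to 1/10.
So P(the car behind door 1 | the host opened door 2, door 3, and door 4) = (1/20) / (1/10) = 1/2.

1/2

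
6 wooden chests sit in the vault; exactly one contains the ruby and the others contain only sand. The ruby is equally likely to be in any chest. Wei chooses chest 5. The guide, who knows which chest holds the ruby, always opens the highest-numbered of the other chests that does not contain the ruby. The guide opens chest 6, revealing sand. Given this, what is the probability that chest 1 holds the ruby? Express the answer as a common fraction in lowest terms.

Consider each possible location of the ruby in turn.
If it is in any of chests 1, 2, 3, 4, and 5 (prior 1/6 each): chest 6 is the highest-numbered option available, probability 1; weight (1/6)·1 = 1/6 each.
If it is in chest 6 (prior 1/6): the guide opened chest 6, so this case is ruled out; weight (1/6)·0 = 0.
The weights sum to 5/6.
So P(the ruby in chest 1 | the guide opened chest 6) = (1/6) / (5/6) = 1/5.

1/5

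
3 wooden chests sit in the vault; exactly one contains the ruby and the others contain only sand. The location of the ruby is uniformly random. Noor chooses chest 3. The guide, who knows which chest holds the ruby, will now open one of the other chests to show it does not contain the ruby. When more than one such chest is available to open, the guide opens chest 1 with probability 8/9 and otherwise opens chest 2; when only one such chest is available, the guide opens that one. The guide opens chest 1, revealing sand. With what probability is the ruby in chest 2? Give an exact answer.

9/17

Apply Bayes' rule, conditioning on where the ruby actually is.
If it is in chest 1 (prior 1/3): the guide opened chest 1, so this case is ruled out; weight (1/3)·0 = 0.
If it is in chest 2 (prior 1/3): only chest 1 is available, probability 1; weight (1/3)·1 = 1/3.
If it is in chest 3 (prior 1/3): chest 1 is available, opened with probability 8/9; weight (1/3)·(8/9) = 8/27.
The weights sum to 17/27.
So P(the ruby in chest 2 | the guide opened chest 1) = (1/3) / (17/27) = 9/17.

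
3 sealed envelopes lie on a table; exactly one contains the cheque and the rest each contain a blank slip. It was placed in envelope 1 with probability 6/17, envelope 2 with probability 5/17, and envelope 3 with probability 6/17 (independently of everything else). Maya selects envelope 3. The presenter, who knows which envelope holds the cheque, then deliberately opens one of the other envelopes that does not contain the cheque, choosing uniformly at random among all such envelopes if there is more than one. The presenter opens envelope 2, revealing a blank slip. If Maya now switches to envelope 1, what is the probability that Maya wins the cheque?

Apply Bayes' rule, conditioning on where the cheque actually is.
If it is in envelope 1 (prior 6/17): the presenter has no choice, probability 1; weight (6/17)·1 = 6/17.
If it is in envelope 2 (prior 5/17): the presenter opened envelope 2, so this case is ruled out; weight (5/17)·0 = 0.
If it is in envelope 3 (prior 6/17): the presenter has 2 equally likely choices, so probability 1/2; weight (6/17)·(1/2) = 3/17.
The weights sum to 9/17.
So P(the cheque in envelope 1 | the presenter opened envelope 2) = (6/17) / (9/17) = 2/3.

2/3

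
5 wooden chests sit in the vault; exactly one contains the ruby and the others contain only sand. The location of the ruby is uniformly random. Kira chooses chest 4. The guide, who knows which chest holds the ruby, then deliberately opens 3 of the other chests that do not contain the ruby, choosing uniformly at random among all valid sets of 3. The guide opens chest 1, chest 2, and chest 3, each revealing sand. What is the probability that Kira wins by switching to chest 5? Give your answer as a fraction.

Apply Bayes' rule, conditioning on where the ruby actually is.
If it is in any of chests 1, 2, and 3 (prior 1/5 each): that chest was opened and seen not to hold the prize — ruled out; weight (1/5)·0 = 0 each.
If it is in chest 4 (prior 1/5): the guide has 4 equally likely choices, so probability 1/4; weight (1/5)·(1/4) = 1/20.
If it is in chest 5 (prior 1/5): the guide has no choice, probability 1; weight (1/5)·1 = 1/5.
The weights sum to 1/4.
So P(the ruby in chest 5 | the guide opened chest 1, chest 2, and chest 3) = (1/5) / (1/4) = 4/5.

4/5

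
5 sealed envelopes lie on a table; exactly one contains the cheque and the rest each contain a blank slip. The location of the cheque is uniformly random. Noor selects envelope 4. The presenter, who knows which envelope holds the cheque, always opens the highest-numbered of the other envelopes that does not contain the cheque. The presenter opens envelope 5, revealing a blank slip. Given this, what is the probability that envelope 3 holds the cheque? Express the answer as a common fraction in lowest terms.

Apply Bayes' rule, conditioning on where the cheque actually is.
If it is in any of envelopes 1, 2, 3, and 4 (prior 1/5 each): envelope 5 is the highest-numbered option available, probability 1; weight (1/5)·1 = 1/5 each.
If it is in envelope 5 (prior 1/5): the presenter opened envelope 5, so this case is ruled out; weight (1/5)·0 = 0.
The weights sum to 4/5.
So P(the cheque in envelope 3 | the presenter opened envelope 5) = (1/5) / (4/5) = 1/4.

1/4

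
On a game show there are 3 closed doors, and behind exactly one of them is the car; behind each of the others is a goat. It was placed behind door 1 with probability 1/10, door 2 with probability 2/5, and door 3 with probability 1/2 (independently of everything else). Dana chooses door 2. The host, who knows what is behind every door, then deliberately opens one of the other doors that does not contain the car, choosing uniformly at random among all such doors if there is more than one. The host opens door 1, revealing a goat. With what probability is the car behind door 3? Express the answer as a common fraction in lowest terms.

Consider each possible location of the car in turn.
If it is behind door 1 (prior 1/10): the host opened door 1, so this case is ruled out; weight (1/10)·0 = 0.
If it is behind door 2 (prior 2/5): the host has 2 equally likely choices, so probability 1/2; weight (2/5)·(1/2) = 1/5.
If it is behind door 3 (prior 1/2): the host has no choice, probability 1; weight (1/2)·1 = 1/2.
The weights sum to 7/10.
So P(the car behind door 3 | the host opened door 1) = (1/2) / (7/10) = 5/7.

5/7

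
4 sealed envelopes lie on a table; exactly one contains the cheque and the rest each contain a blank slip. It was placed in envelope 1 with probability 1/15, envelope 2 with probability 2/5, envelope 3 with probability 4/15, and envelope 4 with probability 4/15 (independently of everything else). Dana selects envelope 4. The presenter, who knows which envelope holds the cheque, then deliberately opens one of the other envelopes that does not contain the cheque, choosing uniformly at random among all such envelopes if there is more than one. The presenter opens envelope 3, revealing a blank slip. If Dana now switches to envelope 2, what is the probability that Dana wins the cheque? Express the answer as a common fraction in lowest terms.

Consider each possible location of the cheque in turn.
If it is in envelope 1 (prior 1/15): the presenter has 2 equally likely choices, so probability 1/2; weight (1/15)·(1/2) = 1/30.
If it is in envelope 2 (prior 2/5): the presenter has 2 equally likely choices, so probability 1/2; weight (2/5)·(1/2) = 1/5.
If it is in envelope 3 (prior 4/15): the presenter opened envelope 3, so this case is ruled out; weight (4/15)·0 = 0.
If it is in envelope 4 (prior 4/15): the presenter has 3 equally likely choices, so probability 1/3; weight (4/15)·(1/3) = 4/45.
The weights sum to 29/90.
So P(the cheque in envelope 2 | the presenter opened envelope 3) = (1/5) / (29/90) = 18/29.

18/29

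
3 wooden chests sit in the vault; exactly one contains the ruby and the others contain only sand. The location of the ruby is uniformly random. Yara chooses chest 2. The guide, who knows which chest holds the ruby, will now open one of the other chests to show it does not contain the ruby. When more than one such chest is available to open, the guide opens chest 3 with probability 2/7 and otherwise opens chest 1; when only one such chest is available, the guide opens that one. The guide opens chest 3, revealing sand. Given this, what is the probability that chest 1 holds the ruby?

7/9

Consider each possible location of the ruby in turn.
If it is in chest 1 (prior 1/3): only chest 3 is available, probability 1; weight (1/3)·1 = 1/3.
If it is in chest 2 (prior 1/3): chest 3 is available, opened with probability 2/7; weight (1/3)·(2/7) = 2/21.
If it is in chest 3 (prior 1/3): the guide opened chest 3, so this case is ruled out; weight (1/3)·0 = 0.
The weights sum to 3/7.
So P(the ruby in chest 1 | the guide opened chest 3) = (1/3) / (3/7) = 7/9.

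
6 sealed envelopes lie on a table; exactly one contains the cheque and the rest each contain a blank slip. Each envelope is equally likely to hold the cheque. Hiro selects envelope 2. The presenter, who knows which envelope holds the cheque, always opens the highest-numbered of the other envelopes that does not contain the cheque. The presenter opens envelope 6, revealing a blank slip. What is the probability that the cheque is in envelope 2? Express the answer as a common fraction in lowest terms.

1/5

Condition on the true location of the cheque.
If it is in any of envelopes 1, 2, 3, 4, and 5 (prior 1/6 each): envelope 6 is the highest-numbered option available, probability 1; weight (1/6)·1 = 1/6 each.
If it is in envelope 6 (prior 1/6): the presenter opened envelope 6, so this case is ruled out; weight (1/6)·0 = 0.
The weights sum to 5/6.
So P(the cheque in envelope 2 | the presenter opened envelope 6) = (1/6) / (5/6) = 1/5.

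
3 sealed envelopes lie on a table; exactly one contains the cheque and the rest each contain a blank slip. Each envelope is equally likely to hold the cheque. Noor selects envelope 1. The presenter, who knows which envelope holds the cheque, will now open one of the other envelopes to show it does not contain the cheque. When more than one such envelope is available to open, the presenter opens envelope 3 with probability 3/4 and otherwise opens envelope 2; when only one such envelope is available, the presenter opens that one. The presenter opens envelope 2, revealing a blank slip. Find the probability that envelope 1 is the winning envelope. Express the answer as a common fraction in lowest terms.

1/5

Apply Bayes' rule, conditioning on where the cheque actually is.
If it is in envelope 1 (prior 1/3): envelope 3 is available but not opened, probability 1/4; weight (1/3)·(1/4) = 1/12.
If it is in envelope 2 (prior 1/3): the presenter opened envelope 2, so this case is ruled out; weight (1/3)·0 = 0.
If it is in envelope 3 (prior 1/3): only envelope 2 is available, probability 1; weight (1/3)·1 = 1/3.
The weights sum to 5/12.
So P(the cheque in envelope 1 | the presenter opened envelope 2) = (1/12) / (5/12) = 1/5.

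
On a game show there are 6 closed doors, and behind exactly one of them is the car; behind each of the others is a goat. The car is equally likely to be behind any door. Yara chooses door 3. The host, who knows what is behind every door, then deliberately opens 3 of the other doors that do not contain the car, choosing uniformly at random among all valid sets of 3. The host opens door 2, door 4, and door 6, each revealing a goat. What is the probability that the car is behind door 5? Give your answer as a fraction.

Apply Bayes' rule, conditioning on where the car actually is.
If it is behind either of doors 1 and 5 (prior 1/6 each): the host has 4 equally likely choices, so probability 1/4; weight (1/6)·(1/4) = 1/24 each.
If it is behind any of doors 2, 4, and 6 (prior 1/6 each): that door was opened and seen not to hold the prize — ruled out; weight (1/6)·0 = 0 each.
If it is behind door 3 (prior 1/6): the host has 10 equally likely choices, so probability 1/10; weight (1/6)·(1/10) = 1/60.
The weights sum to 1/10.
So P(the car behind door 5 | the host opened door 2, door 4, and door 6) = (1/24) / (1/10) = 5/12.

5/12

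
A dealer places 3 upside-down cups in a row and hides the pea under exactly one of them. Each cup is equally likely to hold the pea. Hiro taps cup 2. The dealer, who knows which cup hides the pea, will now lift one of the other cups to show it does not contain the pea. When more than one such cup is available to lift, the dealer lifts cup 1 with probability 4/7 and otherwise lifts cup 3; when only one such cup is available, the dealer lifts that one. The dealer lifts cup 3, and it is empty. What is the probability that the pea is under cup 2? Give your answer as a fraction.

3/10

Apply Bayes' rule, conditioning on where the pea actually is.
If it is under cup 1 (prior 1/3): only cup 3 is available, probability 1; weight (1/3)·1 = 1/3.
If it is under cup 2 (prior 1/3): cup 1 is available but not opened, probability 3/7; weight (1/3)·(3/7) = 1/7.
If it is under cup 3 (prior 1/3): the dealer opened cup 3, so this case is ruled out; weight (1/3)·0 = 0.
The weights sum to 10/21.
So P(the pea under cup 2 | the dealer opened cup 3) = (1/7) / (10/21) = 3/10.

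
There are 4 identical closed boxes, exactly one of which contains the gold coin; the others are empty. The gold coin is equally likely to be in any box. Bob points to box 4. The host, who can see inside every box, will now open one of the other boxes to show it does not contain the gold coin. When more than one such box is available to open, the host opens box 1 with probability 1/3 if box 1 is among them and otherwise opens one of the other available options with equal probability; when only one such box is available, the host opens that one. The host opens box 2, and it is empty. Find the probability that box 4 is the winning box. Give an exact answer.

2/9

Consider each possible location of the gold coin in turn.
If it is in box 1 (prior 1/4): box 1 holds the prize so is unavailable; the host chooses uniformly among the 2 others, probability 1/2; weight (1/4)·(1/2) = 1/8.
If it is in box 2 (prior 1/4): the host opened box 2, so this case is ruled out; weight (1/4)·0 = 0.
If it is in box 3 (prior 1/4): box 1 is available but not opened, probability 2/3; weight (1/4)·(2/3) = 1/6.
If it is in box 4 (prior 1/4): box 1 is available but not opened; box 2 gets probability (1 − 1/3)/2 = 1/3; weight (1/4)·(1/3) = 1/12.
The weights sum to 3/8.
So P(the gold coin in box 4 | the host opened box 2) = (1/12) / (3/8) = 2/9.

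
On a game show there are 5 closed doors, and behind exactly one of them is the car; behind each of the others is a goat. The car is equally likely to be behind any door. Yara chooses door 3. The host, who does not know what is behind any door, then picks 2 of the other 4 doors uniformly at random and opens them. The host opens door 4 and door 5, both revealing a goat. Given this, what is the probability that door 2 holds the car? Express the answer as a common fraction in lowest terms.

1/3

Consider each possible location of the car in turn.
If it is behind any of doors 1, 2, and 3 (prior 1/5 each): the host picks exactly this set with probability 1/6 regardless, and none is the prize; weight (1/5)·(1/6) = 1/30 each.
If it is behind either of doors 4 and 5 (prior 1/5 each): that door was opened and seen not to hold the prize — ruled out; weight (1/5)·0 = 0 each.
The weights sum to 1/10.
So P(the car behind door 2 | the host opened door 4 and door 5) = (1/30) / (1/10) = 1/3.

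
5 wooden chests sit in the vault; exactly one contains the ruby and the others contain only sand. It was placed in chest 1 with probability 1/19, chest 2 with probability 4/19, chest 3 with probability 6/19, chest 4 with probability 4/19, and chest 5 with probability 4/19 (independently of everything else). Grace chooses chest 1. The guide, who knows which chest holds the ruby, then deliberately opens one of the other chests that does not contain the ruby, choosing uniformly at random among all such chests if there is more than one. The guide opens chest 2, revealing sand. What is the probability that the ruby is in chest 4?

16/59

Apply Bayes' rule, conditioning on where the ruby actually is.
If it is in chest 1 (prior 1/19): the guide has 4 equally likely choices, so probability 1/4; weight (1/19)·(1/4) = 1/76.
If it is in chest 2 (prior 4/19): the guide opened chest 2, so this case is ruled out; weight (4/19)·0 = 0.
If it is in chest 3 (prior 6/19): the guide has 3 equally likely choices, so probability 1/3; weight (6/19)·(1/3) = 2/19.
If it is in either of chests 4 and 5 (prior 4/19 each): the guide has 3 equally likely choices, so probability 1/3; weight (4/19)·(1/3) = 4/57 each.
The weights sum to 59/228.
So P(the ruby in chest 4 | the guide opened chest 2) = (4/57) / (59/228) = 16/59.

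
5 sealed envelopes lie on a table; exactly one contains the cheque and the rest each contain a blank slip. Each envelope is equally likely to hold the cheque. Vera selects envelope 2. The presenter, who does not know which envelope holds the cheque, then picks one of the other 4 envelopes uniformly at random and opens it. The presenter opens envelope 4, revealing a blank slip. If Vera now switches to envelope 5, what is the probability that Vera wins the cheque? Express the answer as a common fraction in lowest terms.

Condition on the true location of the cheque.
If it is in any of envelopes 1, 2, 3, and 5 (prior 1/5 each): the presenter picks envelope 4 with probability 1/4 regardless, and it is not the prize; weight (1/5)·(1/4) = 1/20 each.
If it is in envelope 4 (prior 1/5): the presenter opened envelope 4, so this case is ruled out; weight (1/5)·0 = 0.
The weights sum to 1/5.
So P(the cheque in envelope 5 | the presenter opened envelope 4) = (1/20) / (1/5) = 1/4.

1/4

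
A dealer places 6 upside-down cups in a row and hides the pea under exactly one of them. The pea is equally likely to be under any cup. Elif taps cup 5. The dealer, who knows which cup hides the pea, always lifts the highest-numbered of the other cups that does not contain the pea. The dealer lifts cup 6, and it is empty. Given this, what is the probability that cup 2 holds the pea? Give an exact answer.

1/5

Condition on the true location of the pea.
If it is under any of cups 1, 2, 3, 4, and 5 (prior 1/6 each): cup 6 is the highest-numbered option available, probability 1; weight (1/6)·1 = 1/6 each.
If it is under cup 6 (prior 1/6): the dealer opened cup 6, so this case is ruled out; weight (1/6)·0 = 0.
The weights sum to 5/6.
So P(the pea under cup 2 | the dealer opened cup 6) = (1/6) / (5/6) = 1/5.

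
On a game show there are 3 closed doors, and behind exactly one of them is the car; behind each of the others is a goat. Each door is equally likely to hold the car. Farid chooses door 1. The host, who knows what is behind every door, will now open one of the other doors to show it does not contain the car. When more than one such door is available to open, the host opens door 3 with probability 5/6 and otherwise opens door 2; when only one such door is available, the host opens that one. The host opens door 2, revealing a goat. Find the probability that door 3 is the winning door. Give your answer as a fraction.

Consider each possible location of the car in turn.
If it is behind door 1 (prior 1/3): door 3 is available but not opened, probability 1/6; weight (1/3)·(1/6) = 1/18.
If it is behind door 2 (prior 1/3): the host opened door 2, so this case is ruled out; weight (1/3)·0 = 0.
If it is behind door 3 (prior 1/3): only door 2 is available, probability 1; weight (1/3)·1 = 1/3.
The weights sum to 7/18.
So P(the car behind door 3 | the host opened door 2) = (1/3) / (7/18) = 6/7.

6/7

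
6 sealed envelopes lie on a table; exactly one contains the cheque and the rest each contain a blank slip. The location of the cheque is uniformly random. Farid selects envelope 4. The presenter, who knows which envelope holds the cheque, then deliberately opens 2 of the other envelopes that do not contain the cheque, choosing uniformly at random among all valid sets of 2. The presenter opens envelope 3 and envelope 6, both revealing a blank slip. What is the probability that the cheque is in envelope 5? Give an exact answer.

Consider each possible location of the cheque in turn.
If it is in any of envelopes 1, 2, and 5 (prior 1/6 each): the presenter has 6 equally likely choices, so probability 1/6; weight (1/6)·(1/6) = 1/36 each.
If it is in either of envelopes 3 and 6 (prior 1/6 each): that envelope was opened and seen not to hold the prize — ruled out; weight (1/6)·0 = 0 each.
If it is in envelope 4 (prior 1/6): the presenter has 10 equally likely choices, so probability 1/10; weight (1/6)·(1/10) = 1/60.
The weights sum to 1/10.
So P(the cheque in envelope 5 | the presenter opened envelope 3 and envelope 6) = (1/36) / (1/10) = 5/18.

5/18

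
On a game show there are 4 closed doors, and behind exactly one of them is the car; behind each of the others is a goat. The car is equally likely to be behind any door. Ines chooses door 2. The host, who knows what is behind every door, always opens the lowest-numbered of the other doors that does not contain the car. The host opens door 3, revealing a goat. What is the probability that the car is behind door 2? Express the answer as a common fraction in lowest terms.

0

Condition on the true location of the car.
If it is behind door 1 (prior 1/4): door 3 is the lowest-numbered option available, probability 1; weight (1/4)·1 = 1/4.
If it is behind either of doors 2 and 4 (prior 1/4 each): the host would have opened door 1 instead, probability 0; weight (1/4)·0 = 0 each.
If it is behind door 3 (prior 1/4): the host opened door 3, so this case is ruled out; weight (1/4)·0 = 0.
The weights sum to 1/4.
So P(the car behind door 2 | the host opened door 3) = 0 / (1/4) = 0.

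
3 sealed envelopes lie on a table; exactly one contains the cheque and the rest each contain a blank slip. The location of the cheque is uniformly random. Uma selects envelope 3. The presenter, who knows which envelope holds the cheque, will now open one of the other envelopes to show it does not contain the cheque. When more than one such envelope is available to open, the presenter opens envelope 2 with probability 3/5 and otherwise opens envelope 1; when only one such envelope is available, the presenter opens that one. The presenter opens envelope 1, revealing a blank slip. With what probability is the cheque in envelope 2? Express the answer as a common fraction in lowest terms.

5/7

Consider each possible location of the cheque in turn.
If it is in envelope 1 (prior 1/3): the presenter opened envelope 1, so this case is ruled out; weight (1/3)·0 = 0.
If it is in envelope 2 (prior 1/3): only envelope 1 is available, probability 1; weight (1/3)·1 = 1/3.
If it is in envelope 3 (prior 1/3): envelope 2 is available but not opened, probability 2/5; weight (1/3)·(2/5) = 2/15.
The weights sum to 7/15.
So P(the cheque in envelope 2 | the presenter opened envelope 1) = (1/3) / (7/15) = 5/7.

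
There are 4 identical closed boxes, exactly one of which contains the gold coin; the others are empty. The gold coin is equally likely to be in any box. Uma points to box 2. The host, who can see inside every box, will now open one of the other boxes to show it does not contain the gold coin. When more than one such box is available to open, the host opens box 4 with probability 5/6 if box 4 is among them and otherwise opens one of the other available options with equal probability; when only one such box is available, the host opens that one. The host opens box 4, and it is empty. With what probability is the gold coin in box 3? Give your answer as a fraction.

Apply Bayes' rule, conditioning on where the gold coin actually is.
If it is in any of boxes 1, 2, and 3 (prior 1/4 each): box 4 is available, opened with probability 5/6; weight (1/4)·(5/6) = 5/24 each.
If it is in box 4 (prior 1/4): the host opened box 4, so this case is ruled out; weight (1/4)·0 = 0.
The weights sum to 5/8.
So P(the gold coin in box 3 | the host opened box 4) = (5/24) / (5/8) = 1/3.

1/3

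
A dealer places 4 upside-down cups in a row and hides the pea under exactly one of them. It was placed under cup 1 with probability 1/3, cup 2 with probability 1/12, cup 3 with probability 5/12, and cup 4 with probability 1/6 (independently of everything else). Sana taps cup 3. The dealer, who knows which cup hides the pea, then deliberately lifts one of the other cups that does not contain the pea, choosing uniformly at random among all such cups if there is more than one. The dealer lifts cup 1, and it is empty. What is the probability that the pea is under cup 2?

3/19

Consider each possible location of the pea in turn.
If it is under cup 1 (prior 1/3): the dealer opened cup 1, so this case is ruled out; weight (1/3)·0 = 0.
If it is under cup 2 (prior 1/12): the dealer has 2 equally likely choices, so probability 1/2; weight (1/12)·(1/2) = 1/24.
If it is under cup 3 (prior 5/12): the dealer has 3 equally likely choices, so probability 1/3; weight (5/12)·(1/3) = 5/36.
If it is under cup 4 (prior 1/6): the dealer has 2 equally likely choices, so probability 1/2; weight (1/6)·(1/2) = 1/12.
The weights sum to 19/72.
So P(the pea under cup 2 | the dealer opened cup 1) = (1/24) / (19/72) = 3/19.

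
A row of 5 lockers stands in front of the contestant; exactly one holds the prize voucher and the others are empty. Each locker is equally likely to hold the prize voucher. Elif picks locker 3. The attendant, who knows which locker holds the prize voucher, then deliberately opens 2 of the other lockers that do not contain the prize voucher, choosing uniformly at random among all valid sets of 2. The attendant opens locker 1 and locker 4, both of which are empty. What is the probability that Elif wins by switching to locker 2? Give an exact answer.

2/5

Apply Bayes' rule, conditioning on where the prize voucher actually is.
If it is in either of lockers 1 and 4 (prior 1/5 each): that locker was opened and seen not to hold the prize — ruled out; weight (1/5)·0 = 0 each.
If it is in either of lockers 2 and 5 (prior 1/5 each): the attendant has 3 equally likely choices, so probability 1/3; weight (1/5)·(1/3) = 1/15 each.
If it is in locker 3 (prior 1/5): the attendant has 6 equally likely choices, so probability 1/6; weight (1/5)·(1/6) = 1/30.
The weights sum to 1/6.
So P(the prize voucher in locker 2 | the attendant opened locker 1 and locker 4) = (1/15) / (1/6) = 2/5.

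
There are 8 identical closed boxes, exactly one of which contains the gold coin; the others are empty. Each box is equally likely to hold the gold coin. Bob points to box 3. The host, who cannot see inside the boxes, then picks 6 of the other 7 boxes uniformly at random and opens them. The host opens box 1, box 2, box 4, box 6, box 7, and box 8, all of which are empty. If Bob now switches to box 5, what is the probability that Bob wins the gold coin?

1/2

Condition on the true location of the gold coin.
If it is in any of boxes 1, 2, 4, 6, 7, and 8 (prior 1/8 each): that box was opened and seen not to hold the prize — ruled out; weight (1/8)·0 = 0 each.
If it is in either of boxes 3 and 5 (prior 1/8 each): the host picks exactly this set with probability 1/7 regardless, and none is the prize; weight (1/8)·(1/7) = 1/56 each.
The weights sum to 1/28.
So P(the gold coin in box 5 | the host opened box 1, box 2, box 4, box 6, box 7, and box 8) = (1/56) / (1/28) = 1/2.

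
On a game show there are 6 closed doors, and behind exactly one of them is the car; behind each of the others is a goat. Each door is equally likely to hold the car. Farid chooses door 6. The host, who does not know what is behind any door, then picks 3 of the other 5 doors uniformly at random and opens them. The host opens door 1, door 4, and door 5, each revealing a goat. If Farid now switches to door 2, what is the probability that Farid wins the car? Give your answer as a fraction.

Consider each possible location of the car in turn.
If it is behind any of doors 1, 4, and 5 (prior 1/6 each): that door was opened and seen not to hold the prize — ruled out; weight (1/6)·0 = 0 each.
If it is behind any of doors 2, 3, and 6 (prior 1/6 each): the host picks exactly this set with probability 1/10 regardless, and none is the prize; weight (1/6)·(1/10) = 1/60 each.
The weights sum to 1/20.
So P(the car behind door 2 | the host opened door 1, door 4, and door 5) = (1/60) / (1/20) = 1/3.

1/3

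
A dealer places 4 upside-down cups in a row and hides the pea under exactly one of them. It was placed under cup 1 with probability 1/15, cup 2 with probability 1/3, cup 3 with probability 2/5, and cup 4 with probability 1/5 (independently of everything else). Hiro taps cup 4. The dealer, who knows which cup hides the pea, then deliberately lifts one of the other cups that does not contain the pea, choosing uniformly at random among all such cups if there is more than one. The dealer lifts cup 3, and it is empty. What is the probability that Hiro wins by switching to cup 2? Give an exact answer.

5/8

Consider each possible location of the pea in turn.
If it is under cup 1 (prior 1/15): the dealer has 2 equally likely choices, so probability 1/2; weight (1/15)·(1/2) = 1/30.
If it is under cup 2 (prior 1/3): the dealer has 2 equally likely choices, so probability 1/2; weight (1/3)·(1/2) = 1/6.
If it is under cup 3 (prior 2/5): the dealer opened cup 3, so this case is ruled out; weight (2/5)·0 = 0.
If it is under cup 4 (prior 1/5): the dealer has 3 equally likely choices, so probability 1/3; weight (1/5)·(1/3) = 1/15.
The weights sum to 4/15.
So P(the pea under cup 2 | the dealer opened cup 3) = (1/6) / (4/15) = 5/8.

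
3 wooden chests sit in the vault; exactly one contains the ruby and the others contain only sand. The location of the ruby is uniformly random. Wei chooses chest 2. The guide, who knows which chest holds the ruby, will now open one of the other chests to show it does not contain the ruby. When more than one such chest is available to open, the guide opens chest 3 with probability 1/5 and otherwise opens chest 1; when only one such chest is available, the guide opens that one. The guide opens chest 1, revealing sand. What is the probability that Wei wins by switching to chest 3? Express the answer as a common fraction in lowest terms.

Condition on the true location of the ruby.
If it is in chest 1 (prior 1/3): the guide opened chest 1, so this case is ruled out; weight (1/3)·0 = 0.
If it is in chest 2 (prior 1/3): chest 3 is available but not opened, probability 4/5; weight (1/3)·(4/5) = 4/15.
If it is in chest 3 (prior 1/3): only chest 1 is available, probability 1; weight (1/3)·1 = 1/3.
The weights sum to 3/5.
So P(the ruby in chest 3 | the guide opened chest 1) = (1/3) / (3/5) = 5/9.

5/9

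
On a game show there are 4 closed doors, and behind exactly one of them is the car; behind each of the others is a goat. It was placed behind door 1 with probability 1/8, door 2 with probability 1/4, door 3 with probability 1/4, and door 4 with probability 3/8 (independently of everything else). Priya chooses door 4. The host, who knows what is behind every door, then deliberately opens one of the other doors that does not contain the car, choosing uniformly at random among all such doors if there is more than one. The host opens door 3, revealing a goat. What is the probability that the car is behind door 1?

1/5

Condition on the true location of the car.
If it is behind door 1 (prior 1/8): the host has 2 equally likely choices, so probability 1/2; weight (1/8)·(1/2) = 1/16.
If it is behind door 2 (prior 1/4): the host has 2 equally likely choices, so probability 1/2; weight (1/4)·(1/2) = 1/8.
If it is behind door 3 (prior 1/4): the host opened door 3, so this case is ruled out; weight (1/4)·0 = 0.
If it is behind door 4 (prior 3/8): the host has 3 equally likely choices, so probability 1/3; weight (3/8)·(1/3) = 1/8.
The weights sum to 5/16.
So P(the car behind door 1 | the host opened door 3) = (1/16) / (5/16) = 1/5.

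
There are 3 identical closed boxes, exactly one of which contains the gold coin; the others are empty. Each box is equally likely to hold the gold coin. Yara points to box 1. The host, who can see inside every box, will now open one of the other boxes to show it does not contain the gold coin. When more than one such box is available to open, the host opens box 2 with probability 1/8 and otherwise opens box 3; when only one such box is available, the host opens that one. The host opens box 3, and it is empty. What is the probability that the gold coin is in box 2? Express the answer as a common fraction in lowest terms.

8/15

Consider each possible location of the gold coin in turn.
If it is in box 1 (prior 1/3): box 2 is available but not opened, probability 7/8; weight (1/3)·(7/8) = 7/24.
If it is in box 2 (prior 1/3): only box 3 is available, probability 1; weight (1/3)·1 = 1/3.
If it is in box 3 (prior 1/3): the host opened box 3, so this case is ruled out; weight (1/3)·0 = 0.
The weights sum to 5/8.
So P(the gold coin in box 2 | the host opened box 3) = (1/3) / (5/8) = 8/15.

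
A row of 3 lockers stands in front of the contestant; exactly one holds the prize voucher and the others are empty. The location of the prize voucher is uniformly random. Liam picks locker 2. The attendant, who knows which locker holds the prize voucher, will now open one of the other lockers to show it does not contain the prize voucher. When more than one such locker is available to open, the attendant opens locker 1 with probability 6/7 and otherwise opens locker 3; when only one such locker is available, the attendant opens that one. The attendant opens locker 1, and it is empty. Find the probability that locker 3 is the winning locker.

7/13

Apply Bayes' rule, conditioning on where the prize voucher actually is.
If it is in locker 1 (prior 1/3): the attendant opened locker 1, so this case is ruled out; weight (1/3)·0 = 0.
If it is in locker 2 (prior 1/3): locker 1 is available, opened with probability 6/7; weight (1/3)·(6/7) = 2/7.
If it is in locker 3 (prior 1/3): only locker 1 is available, probability 1; weight (1/3)·1 = 1/3.
The weights sum to 13/21.
So P(the prize voucher in locker 3 | the attendant opened locker 1) = (1/3) / (13/21) = 7/13.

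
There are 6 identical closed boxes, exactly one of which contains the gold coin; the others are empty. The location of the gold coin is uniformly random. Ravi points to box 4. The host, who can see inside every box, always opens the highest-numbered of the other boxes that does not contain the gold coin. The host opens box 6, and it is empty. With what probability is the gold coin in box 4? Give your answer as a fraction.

Consider each possible location of the gold coin in turn.
If it is in any of boxes 1, 2, 3, 4, and 5 (prior 1/6 each): box 6 is the highest-numbered option available, probability 1; weight (1/6)·1 = 1/6 each.
If it is in box 6 (prior 1/6): the host opened box 6, so this case is ruled out; weight (1/6)·0 = 0.
The weights sum to 5/6.
So P(the gold coin in box 4 | the host opened box 6) = (1/6) / (5/6) = 1/5.

1/5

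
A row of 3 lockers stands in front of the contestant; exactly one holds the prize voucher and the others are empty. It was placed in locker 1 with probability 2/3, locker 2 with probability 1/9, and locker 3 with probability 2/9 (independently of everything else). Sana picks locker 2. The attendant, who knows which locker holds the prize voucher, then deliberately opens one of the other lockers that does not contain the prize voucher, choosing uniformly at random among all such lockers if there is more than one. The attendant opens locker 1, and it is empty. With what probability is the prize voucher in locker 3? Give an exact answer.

4/5

Apply Bayes' rule, conditioning on where the prize voucher actually is.
If it is in locker 1 (prior 2/3): the attendant opened locker 1, so this case is ruled out; weight (2/3)·0 = 0.
If it is in locker 2 (prior 1/9): the attendant has 2 equally likely choices, so probability 1/2; weight (1/9)·(1/2) = 1/18.
If it is in locker 3 (prior 2/9): the attendant has no choice, probability 1; weight (2/9)·1 = 2/9.
The weights sum to 5/18.
So P(the prize voucher in locker 3 | the attendant opened locker 1) = (2/9) / (5/18) = 4/5.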